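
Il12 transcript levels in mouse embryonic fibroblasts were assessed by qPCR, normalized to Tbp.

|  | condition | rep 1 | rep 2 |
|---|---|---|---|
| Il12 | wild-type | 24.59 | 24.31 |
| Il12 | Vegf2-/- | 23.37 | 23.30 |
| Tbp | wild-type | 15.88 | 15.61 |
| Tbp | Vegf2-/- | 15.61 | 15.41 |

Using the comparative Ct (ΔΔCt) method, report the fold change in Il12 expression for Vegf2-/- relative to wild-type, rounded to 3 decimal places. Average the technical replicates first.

1.840

Mean Ct: Il12 wild-type 24.450; Il12 Vegf2-/- 23.335; Tbp wild-type 15.745; Tbp Vegf2-/- 15.510
ΔCt(wild-type) = 24.450 − 15.745 = 8.705
ΔCt(Vegf2-/-) = 23.335 − 15.510 = 7.825
ΔΔCt = 7.825 − 8.705 = -0.880
Fold change = 2^(−(-0.880)) = 2^0.880 = 1.8404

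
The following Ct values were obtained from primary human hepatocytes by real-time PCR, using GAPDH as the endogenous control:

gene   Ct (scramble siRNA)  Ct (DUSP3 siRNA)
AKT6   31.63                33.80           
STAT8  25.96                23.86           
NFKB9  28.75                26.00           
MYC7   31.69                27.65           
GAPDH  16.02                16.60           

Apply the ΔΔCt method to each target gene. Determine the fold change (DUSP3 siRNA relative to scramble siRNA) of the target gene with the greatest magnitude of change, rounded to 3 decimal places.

24.590

AKT6: ΔΔCt = (33.80−16.60) − (31.63−16.02) = 17.20 − 15.61 = 1.59; fold change = 2^-1.59 = 0.332
STAT8: ΔΔCt = (23.86−16.60) − (25.96−16.02) = 7.26 − 9.94 = -2.68; fold change = 2^2.68 = 6.409
NFKB9: ΔΔCt = (26.00−16.60) − (28.75−16.02) = 9.40 − 12.73 = -3.33; fold change = 2^3.33 = 10.056
MYC7: ΔΔCt = (27.65−16.60) − (31.69−16.02) = 11.05 − 15.67 = -4.62; fold change = 2^4.62 = 24.590
MYC7 has the largest |ΔΔCt| = 4.62.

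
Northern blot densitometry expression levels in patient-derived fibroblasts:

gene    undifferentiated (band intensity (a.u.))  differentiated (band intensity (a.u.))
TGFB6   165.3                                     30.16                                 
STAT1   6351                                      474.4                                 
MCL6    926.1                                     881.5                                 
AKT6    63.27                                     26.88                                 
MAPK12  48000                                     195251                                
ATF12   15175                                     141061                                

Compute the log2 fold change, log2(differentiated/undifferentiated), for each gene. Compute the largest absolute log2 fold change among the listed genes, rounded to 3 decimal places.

log2(30.16/165.3) = -2.454  (TGFB6)
log2(474.4/6351) = -3.743  (STAT1)
log2(881.5/926.1) = -0.071  (MCL6)
log2(26.88/63.27) = -1.235  (AKT6)
log2(195251/48000) = 2.024  (MAPK12)
log2(141061/15175) = 3.217  (ATF12)
The largest magnitude belongs to STAT1.

3.743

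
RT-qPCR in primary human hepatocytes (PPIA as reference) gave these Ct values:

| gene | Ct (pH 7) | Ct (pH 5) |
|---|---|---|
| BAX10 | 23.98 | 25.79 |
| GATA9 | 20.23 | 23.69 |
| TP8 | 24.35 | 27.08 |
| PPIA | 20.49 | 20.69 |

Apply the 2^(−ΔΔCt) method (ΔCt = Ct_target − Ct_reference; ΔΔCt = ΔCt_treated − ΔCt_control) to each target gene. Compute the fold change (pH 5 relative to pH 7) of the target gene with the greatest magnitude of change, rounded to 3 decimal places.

0.104

BAX10: ΔΔCt = (25.79−20.69) − (23.98−20.49) = 5.10 − 3.49 = 1.61; fold change = 2^-1.61 = 0.328
GATA9: ΔΔCt = (23.69−20.69) − (20.23−20.49) = 3.00 − (-0.26) = 3.26; fold change = 2^-3.26 = 0.104
TP8: ΔΔCt = (27.08−20.69) − (24.35−20.49) = 6.39 − 3.86 = 2.53; fold change = 2^-2.53 = 0.173
GATA9 has the largest |ΔΔCt| = 3.26.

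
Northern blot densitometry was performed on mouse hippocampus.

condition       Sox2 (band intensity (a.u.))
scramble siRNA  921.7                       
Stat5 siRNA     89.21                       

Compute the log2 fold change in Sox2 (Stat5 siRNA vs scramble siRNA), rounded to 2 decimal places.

-3.37

Fold change = 89.21 / 921.7 = 0.0968
log2(0.0968) = -3.369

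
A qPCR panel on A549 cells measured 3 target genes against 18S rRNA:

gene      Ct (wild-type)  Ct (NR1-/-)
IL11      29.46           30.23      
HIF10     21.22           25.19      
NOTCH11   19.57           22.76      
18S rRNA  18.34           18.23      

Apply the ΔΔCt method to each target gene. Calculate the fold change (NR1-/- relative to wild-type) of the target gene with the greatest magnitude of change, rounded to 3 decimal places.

IL11: ΔΔCt = (30.23−18.23) − (29.46−18.34) = 12.00 − 11.12 = 0.88; fold change = 2^-0.88 = 0.543
HIF10: ΔΔCt = (25.19−18.23) − (21.22−18.34) = 6.96 − 2.88 = 4.08; fold change = 2^-4.08 = 0.059
NOTCH11: ΔΔCt = (22.76−18.23) − (19.57−18.34) = 4.53 − 1.23 = 3.30; fold change = 2^-3.30 = 0.102
HIF10 has the largest |ΔΔCt| = 4.08.

0.059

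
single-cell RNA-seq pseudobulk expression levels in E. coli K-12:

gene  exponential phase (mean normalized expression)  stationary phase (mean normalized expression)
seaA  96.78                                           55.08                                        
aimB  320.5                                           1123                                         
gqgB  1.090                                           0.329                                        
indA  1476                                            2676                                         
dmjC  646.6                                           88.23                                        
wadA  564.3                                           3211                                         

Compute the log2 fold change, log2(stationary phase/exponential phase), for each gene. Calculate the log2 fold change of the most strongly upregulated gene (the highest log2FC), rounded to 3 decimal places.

log2(55.08/96.78) = -0.813  (seaA)
log2(1123/320.5) = 1.809  (aimB)
log2(0.329/1.090) = -1.728  (gqgB)
log2(2676/1476) = 0.858  (indA)
log2(88.23/646.6) = -2.874  (dmjC)
log2(3211/564.3) = 2.508  (wadA)
wadA is most strongly upregulated.

2.508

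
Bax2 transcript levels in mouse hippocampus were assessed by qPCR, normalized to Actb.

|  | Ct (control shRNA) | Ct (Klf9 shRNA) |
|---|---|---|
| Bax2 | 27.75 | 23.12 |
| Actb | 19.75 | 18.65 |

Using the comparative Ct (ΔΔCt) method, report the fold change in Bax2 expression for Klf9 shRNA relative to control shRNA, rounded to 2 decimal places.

ΔCt(control shRNA) = 27.750 − 19.750 = 8.000
ΔCt(Klf9 shRNA) = 23.120 − 18.650 = 4.470
ΔΔCt = 4.470 − 8.000 = -3.530
Fold change = 2^(−(-3.530)) = 2^3.530 = 11.551

11.55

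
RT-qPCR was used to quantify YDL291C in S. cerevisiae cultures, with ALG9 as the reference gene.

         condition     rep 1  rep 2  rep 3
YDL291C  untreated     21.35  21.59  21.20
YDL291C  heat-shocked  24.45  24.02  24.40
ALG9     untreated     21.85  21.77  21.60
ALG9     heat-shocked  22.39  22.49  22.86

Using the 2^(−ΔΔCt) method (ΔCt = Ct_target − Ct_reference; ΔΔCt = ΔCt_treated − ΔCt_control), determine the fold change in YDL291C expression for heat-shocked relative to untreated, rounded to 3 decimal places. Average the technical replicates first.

Mean Ct: YDL291C untreated 21.380; YDL291C heat-shocked 24.290; ALG9 untreated 21.740; ALG9 heat-shocked 22.580
ΔCt(untreated) = 21.380 − 21.740 = -0.360
ΔCt(heat-shocked) = 24.290 − 22.580 = 1.710
ΔΔCt = 1.710 − (-0.360) = 2.070
Fold change = 2^(−2.070) = 0.2382

0.238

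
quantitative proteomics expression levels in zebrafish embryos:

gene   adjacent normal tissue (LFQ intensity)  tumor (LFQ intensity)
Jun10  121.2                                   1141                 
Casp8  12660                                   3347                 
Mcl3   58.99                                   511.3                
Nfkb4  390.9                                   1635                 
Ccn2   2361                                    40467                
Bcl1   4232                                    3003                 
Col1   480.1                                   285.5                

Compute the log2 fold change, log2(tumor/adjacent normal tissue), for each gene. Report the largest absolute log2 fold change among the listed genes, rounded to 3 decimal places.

log2(1141/121.2) = 3.235  (Jun10)
log2(3347/12660) = -1.919  (Casp8)
log2(511.3/58.99) = 3.116  (Mcl3)
log2(1635/390.9) = 2.064  (Nfkb4)
log2(40467/2361) = 4.099  (Ccn2)
log2(3003/4232) = -0.495  (Bcl1)
log2(285.5/480.1) = -0.750  (Col1)
The largest magnitude belongs to Ccn2.

4.099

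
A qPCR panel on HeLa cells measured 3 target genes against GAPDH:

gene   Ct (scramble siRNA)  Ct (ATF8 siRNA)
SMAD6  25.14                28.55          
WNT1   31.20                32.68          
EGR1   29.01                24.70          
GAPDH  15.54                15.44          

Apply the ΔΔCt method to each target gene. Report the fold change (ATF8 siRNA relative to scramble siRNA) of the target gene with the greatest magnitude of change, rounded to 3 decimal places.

SMAD6: ΔΔCt = (28.55−15.44) − (25.14−15.54) = 13.11 − 9.60 = 3.51; fold change = 2^-3.51 = 0.088
WNT1: ΔΔCt = (32.68−15.44) − (31.20−15.54) = 17.24 − 15.66 = 1.58; fold change = 2^-1.58 = 0.334
EGR1: ΔΔCt = (24.70−15.44) − (29.01−15.54) = 9.26 − 13.47 = -4.21; fold change = 2^4.21 = 18.507
EGR1 has the largest |ΔΔCt| = 4.21.

18.507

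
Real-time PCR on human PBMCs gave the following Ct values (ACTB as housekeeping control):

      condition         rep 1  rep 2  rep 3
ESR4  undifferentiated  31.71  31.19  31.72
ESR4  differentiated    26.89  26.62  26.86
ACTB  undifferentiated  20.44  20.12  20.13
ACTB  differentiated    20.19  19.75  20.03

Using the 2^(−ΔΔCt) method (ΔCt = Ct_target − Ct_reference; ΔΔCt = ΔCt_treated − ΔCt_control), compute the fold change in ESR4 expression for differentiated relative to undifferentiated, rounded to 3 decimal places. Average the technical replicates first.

22.785

Mean Ct: ESR4 undifferentiated 31.540; ESR4 differentiated 26.790; ACTB undifferentiated 20.230; ACTB differentiated 19.990
ΔCt(undifferentiated) = 31.540 − 20.230 = 11.310
ΔCt(differentiated) = 26.790 − 19.990 = 6.800
ΔΔCt = 6.800 − 11.310 = -4.510
Fold change = 2^(−(-4.510)) = 2^4.510 = 22.7848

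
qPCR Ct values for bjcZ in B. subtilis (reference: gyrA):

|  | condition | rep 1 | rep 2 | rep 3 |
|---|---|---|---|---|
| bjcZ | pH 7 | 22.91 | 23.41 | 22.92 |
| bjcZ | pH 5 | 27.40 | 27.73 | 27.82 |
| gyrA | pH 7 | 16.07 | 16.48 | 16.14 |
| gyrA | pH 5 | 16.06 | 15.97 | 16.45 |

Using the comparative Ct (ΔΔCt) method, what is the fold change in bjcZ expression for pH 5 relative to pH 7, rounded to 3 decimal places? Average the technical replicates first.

0.040

Mean Ct: bjcZ pH 7 23.080; bjcZ pH 5 27.650; gyrA pH 7 16.230; gyrA pH 5 16.160
ΔCt(pH 7) = 23.080 − 16.230 = 6.850
ΔCt(pH 5) = 27.650 − 16.160 = 11.490
ΔΔCt = 11.490 − 6.850 = 4.640
Fold change = 2^(−4.640) = 0.0401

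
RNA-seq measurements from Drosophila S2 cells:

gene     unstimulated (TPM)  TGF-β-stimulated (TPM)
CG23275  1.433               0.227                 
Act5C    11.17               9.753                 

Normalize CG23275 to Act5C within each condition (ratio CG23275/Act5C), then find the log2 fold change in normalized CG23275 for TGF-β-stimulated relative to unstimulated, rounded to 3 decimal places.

CG23275/Act5C (unstimulated) = 1.433 / 11.17 = 0.12829
CG23275/Act5C (TGF-β-stimulated) = 0.227 / 9.753 = 0.023275
Fold change = 0.023275 / 0.12829 = 0.1814
log2(0.1814) = -2.4626

-2.463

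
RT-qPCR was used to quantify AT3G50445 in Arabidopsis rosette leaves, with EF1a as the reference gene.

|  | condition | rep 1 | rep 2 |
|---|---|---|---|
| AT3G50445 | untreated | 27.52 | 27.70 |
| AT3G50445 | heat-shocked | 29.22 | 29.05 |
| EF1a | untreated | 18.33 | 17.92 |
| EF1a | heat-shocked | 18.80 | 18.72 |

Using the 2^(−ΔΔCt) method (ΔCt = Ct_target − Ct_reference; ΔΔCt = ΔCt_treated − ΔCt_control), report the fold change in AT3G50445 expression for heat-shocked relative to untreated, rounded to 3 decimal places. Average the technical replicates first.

0.540

Mean Ct: AT3G50445 untreated 27.610; AT3G50445 heat-shocked 29.135; EF1a untreated 18.125; EF1a heat-shocked 18.760
ΔCt(untreated) = 27.610 − 18.125 = 9.485
ΔCt(heat-shocked) = 29.135 − 18.760 = 10.375
ΔΔCt = 10.375 − 9.485 = 0.890
Fold change = 2^(−0.890) = 0.5396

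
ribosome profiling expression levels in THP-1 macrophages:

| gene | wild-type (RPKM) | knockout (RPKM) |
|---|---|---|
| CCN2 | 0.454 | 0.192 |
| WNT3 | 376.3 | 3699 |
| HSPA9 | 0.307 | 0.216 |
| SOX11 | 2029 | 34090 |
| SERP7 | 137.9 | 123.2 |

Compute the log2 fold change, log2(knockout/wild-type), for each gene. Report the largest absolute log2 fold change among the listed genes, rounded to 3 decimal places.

4.071

log2(0.192/0.454) = -1.242  (CCN2)
log2(3699/376.3) = 3.297  (WNT3)
log2(0.216/0.307) = -0.507  (HSPA9)
log2(34090/2029) = 4.071  (SOX11)
log2(123.2/137.9) = -0.163  (SERP7)
The largest magnitude belongs to SOX11.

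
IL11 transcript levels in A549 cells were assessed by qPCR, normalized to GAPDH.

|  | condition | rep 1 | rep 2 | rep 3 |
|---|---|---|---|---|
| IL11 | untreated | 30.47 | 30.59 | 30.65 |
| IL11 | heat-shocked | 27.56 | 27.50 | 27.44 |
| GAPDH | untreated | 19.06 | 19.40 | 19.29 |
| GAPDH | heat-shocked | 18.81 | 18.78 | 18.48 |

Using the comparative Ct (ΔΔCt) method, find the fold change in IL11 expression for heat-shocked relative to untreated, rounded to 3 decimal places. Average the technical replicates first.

5.696

Mean Ct: IL11 untreated 30.570; IL11 heat-shocked 27.500; GAPDH untreated 19.250; GAPDH heat-shocked 18.690
ΔCt(untreated) = 30.570 − 19.250 = 11.320
ΔCt(heat-shocked) = 27.500 − 18.690 = 8.810
ΔΔCt = 8.810 − 11.320 = -2.510
Fold change = 2^(−(-2.510)) = 2^2.510 = 5.6962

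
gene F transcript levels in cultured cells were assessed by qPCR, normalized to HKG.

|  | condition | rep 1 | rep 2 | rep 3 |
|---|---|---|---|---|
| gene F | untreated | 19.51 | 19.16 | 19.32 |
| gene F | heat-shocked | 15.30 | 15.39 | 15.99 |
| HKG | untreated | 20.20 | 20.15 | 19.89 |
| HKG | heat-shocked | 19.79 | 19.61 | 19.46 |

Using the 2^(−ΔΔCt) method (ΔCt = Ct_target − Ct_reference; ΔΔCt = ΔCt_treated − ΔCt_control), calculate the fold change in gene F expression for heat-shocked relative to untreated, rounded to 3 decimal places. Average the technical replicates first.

Mean Ct: gene F untreated 19.330; gene F heat-shocked 15.560; HKG untreated 20.080; HKG heat-shocked 19.620
ΔCt(untreated) = 19.330 − 20.080 = -0.750
ΔCt(heat-shocked) = 15.560 − 19.620 = -4.060
ΔΔCt = -4.060 − (-0.750) = -3.310
Fold change = 2^(−(-3.310)) = 2^3.310 = 9.9177

9.918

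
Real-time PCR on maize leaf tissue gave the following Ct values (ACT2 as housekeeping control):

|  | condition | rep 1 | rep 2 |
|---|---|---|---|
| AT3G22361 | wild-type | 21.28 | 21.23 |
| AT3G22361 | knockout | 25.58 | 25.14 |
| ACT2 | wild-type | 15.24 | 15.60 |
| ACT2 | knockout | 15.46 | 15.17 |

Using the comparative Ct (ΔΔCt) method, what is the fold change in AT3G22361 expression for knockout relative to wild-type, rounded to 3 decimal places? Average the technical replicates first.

Mean Ct: AT3G22361 wild-type 21.255; AT3G22361 knockout 25.360; ACT2 wild-type 15.420; ACT2 knockout 15.315
ΔCt(wild-type) = 21.255 − 15.420 = 5.835
ΔCt(knockout) = 25.360 − 15.315 = 10.045
ΔΔCt = 10.045 − 5.835 = 4.210
Fold change = 2^(−4.210) = 0.0540

0.054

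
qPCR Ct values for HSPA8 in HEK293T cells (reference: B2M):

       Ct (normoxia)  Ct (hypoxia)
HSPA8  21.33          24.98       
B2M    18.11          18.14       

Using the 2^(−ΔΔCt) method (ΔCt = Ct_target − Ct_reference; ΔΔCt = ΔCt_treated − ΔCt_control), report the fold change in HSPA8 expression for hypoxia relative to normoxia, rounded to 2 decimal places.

ΔCt(normoxia) = 21.330 − 18.110 = 3.220
ΔCt(hypoxia) = 24.980 − 18.140 = 6.840
ΔΔCt = 6.840 − 3.220 = 3.620
Fold change = 2^(−3.620) = 0.081

0.08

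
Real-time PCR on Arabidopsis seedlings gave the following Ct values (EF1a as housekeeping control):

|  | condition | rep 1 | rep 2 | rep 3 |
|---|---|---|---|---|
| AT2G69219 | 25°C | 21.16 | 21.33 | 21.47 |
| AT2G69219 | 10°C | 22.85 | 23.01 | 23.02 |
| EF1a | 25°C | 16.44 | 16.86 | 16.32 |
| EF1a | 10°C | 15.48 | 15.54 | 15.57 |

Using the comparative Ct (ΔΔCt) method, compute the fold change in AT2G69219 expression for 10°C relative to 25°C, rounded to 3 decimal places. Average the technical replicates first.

0.159

Mean Ct: AT2G69219 25°C 21.320; AT2G69219 10°C 22.960; EF1a 25°C 16.540; EF1a 10°C 15.530
ΔCt(25°C) = 21.320 − 16.540 = 4.780
ΔCt(10°C) = 22.960 − 15.530 = 7.430
ΔΔCt = 7.430 − 4.780 = 2.650
Fold change = 2^(−2.650) = 0.1593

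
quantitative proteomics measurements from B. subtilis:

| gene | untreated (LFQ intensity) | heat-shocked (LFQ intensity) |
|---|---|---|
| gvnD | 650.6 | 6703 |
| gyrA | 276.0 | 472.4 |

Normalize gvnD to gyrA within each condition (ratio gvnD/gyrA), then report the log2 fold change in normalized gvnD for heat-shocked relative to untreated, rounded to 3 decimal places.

gvnD/gyrA (untreated) = 650.6 / 276.0 = 2.3572
gvnD/gyrA (heat-shocked) = 6703 / 472.4 = 14.189
Fold change = 14.189 / 2.3572 = 6.0194
log2(6.0194) = 2.5896

2.590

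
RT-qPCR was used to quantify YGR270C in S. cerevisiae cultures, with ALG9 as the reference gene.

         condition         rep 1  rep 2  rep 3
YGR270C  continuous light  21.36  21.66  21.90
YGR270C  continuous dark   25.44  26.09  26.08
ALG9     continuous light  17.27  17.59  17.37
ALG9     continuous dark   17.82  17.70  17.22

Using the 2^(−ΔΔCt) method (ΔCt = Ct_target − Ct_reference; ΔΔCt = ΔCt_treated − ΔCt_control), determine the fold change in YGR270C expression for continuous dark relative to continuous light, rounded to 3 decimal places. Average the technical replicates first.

0.060

Mean Ct: YGR270C continuous light 21.640; YGR270C continuous dark 25.870; ALG9 continuous light 17.410; ALG9 continuous dark 17.580
ΔCt(continuous light) = 21.640 − 17.410 = 4.230
ΔCt(continuous dark) = 25.870 − 17.580 = 8.290
ΔΔCt = 8.290 − 4.230 = 4.060
Fold change = 2^(−4.060) = 0.0600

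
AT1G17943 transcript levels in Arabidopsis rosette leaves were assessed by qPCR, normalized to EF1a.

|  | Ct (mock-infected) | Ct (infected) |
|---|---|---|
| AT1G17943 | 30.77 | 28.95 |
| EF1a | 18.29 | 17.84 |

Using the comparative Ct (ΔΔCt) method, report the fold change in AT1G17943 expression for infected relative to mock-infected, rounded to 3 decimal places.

2.585

ΔCt(mock-infected) = 30.770 − 18.290 = 12.480
ΔCt(infected) = 28.950 − 17.840 = 11.110
ΔΔCt = 11.110 − 12.480 = -1.370
Fold change = 2^(−(-1.370)) = 2^1.370 = 2.5847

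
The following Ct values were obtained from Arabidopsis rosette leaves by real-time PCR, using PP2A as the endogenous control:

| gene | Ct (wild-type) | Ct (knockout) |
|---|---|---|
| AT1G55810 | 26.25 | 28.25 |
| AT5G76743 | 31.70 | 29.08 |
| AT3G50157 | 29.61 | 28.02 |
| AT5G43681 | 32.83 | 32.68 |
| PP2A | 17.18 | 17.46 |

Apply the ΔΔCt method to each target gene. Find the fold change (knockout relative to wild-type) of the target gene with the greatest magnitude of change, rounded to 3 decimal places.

7.464

AT1G55810: ΔΔCt = (28.25−17.46) − (26.25−17.18) = 10.79 − 9.07 = 1.72; fold change = 2^-1.72 = 0.304
AT5G76743: ΔΔCt = (29.08−17.46) − (31.70−17.18) = 11.62 − 14.52 = -2.90; fold change = 2^2.90 = 7.464
AT3G50157: ΔΔCt = (28.02−17.46) − (29.61−17.18) = 10.56 − 12.43 = -1.87; fold change = 2^1.87 = 3.655
AT5G43681: ΔΔCt = (32.68−17.46) − (32.83−17.18) = 15.22 − 15.65 = -0.43; fold change = 2^0.43 = 1.347
AT5G76743 has the largest |ΔΔCt| = 2.90.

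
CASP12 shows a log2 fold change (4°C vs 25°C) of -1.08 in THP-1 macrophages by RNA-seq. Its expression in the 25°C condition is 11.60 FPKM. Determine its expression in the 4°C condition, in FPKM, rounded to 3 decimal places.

5.487

Fold change = 2^(-1.08) = 0.4730
4°C expression = 11.60 × 0.4730 = 5.487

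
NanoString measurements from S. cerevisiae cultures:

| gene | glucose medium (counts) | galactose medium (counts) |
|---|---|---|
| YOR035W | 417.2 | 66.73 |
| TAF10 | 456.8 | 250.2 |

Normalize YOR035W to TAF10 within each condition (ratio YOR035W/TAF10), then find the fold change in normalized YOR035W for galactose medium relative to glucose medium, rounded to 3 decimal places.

0.292

YOR035W/TAF10 (glucose medium) = 417.2 / 456.8 = 0.91331
YOR035W/TAF10 (galactose medium) = 66.73 / 250.2 = 0.26671
Fold change = 0.26671 / 0.91331 = 0.2920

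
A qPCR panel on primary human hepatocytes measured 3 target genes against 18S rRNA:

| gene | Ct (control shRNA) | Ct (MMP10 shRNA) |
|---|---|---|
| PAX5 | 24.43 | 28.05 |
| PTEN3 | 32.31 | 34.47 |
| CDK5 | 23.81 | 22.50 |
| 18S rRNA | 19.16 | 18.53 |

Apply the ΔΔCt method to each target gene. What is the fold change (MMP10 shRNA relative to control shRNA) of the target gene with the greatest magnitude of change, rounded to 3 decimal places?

0.053

PAX5: ΔΔCt = (28.05−18.53) − (24.43−19.16) = 9.52 − 5.27 = 4.25; fold change = 2^-4.25 = 0.053
PTEN3: ΔΔCt = (34.47−18.53) − (32.31−19.16) = 15.94 − 13.15 = 2.79; fold change = 2^-2.79 = 0.145
CDK5: ΔΔCt = (22.50−18.53) − (23.81−19.16) = 3.97 − 4.65 = -0.68; fold change = 2^0.68 = 1.602
PAX5 has the largest |ΔΔCt| = 4.25.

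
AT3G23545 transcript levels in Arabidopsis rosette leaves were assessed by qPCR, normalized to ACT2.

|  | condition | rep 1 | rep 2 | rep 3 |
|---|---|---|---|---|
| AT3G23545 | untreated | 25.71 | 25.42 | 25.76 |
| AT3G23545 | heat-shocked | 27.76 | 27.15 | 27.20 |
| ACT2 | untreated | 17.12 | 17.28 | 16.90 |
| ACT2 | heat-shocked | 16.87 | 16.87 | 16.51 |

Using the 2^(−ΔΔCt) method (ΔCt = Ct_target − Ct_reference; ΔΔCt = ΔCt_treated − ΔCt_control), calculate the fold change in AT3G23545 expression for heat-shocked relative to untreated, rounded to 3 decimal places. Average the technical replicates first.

0.235

Mean Ct: AT3G23545 untreated 25.630; AT3G23545 heat-shocked 27.370; ACT2 untreated 17.100; ACT2 heat-shocked 16.750
ΔCt(untreated) = 25.630 − 17.100 = 8.530
ΔCt(heat-shocked) = 27.370 − 16.750 = 10.620
ΔΔCt = 10.620 − 8.530 = 2.090
Fold change = 2^(−2.090) = 0.2349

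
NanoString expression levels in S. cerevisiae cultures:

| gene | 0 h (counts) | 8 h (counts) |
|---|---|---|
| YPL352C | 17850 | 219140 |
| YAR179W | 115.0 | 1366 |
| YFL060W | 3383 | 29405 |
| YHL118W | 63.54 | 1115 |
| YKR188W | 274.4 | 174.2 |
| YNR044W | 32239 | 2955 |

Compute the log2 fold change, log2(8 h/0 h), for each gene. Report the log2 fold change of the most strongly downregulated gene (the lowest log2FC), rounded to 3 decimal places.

log2(219140/17850) = 3.618  (YPL352C)
log2(1366/115.0) = 3.570  (YAR179W)
log2(29405/3383) = 3.120  (YFL060W)
log2(1115/63.54) = 4.133  (YHL118W)
log2(174.2/274.4) = -0.656  (YKR188W)
log2(2955/32239) = -3.448  (YNR044W)
YNR044W is most strongly downregulated.

-3.448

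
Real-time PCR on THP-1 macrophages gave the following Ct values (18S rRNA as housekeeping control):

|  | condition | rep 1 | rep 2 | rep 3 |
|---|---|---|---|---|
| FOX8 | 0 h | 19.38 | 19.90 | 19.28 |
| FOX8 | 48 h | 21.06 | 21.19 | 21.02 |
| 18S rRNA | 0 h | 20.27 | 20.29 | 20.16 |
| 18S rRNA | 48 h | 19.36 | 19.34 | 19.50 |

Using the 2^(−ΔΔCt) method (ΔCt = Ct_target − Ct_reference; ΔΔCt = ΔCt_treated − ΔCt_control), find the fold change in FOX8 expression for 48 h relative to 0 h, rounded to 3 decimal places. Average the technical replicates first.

Mean Ct: FOX8 0 h 19.520; FOX8 48 h 21.090; 18S rRNA 0 h 20.240; 18S rRNA 48 h 19.400
ΔCt(0 h) = 19.520 − 20.240 = -0.720
ΔCt(48 h) = 21.090 − 19.400 = 1.690
ΔΔCt = 1.690 − (-0.720) = 2.410
Fold change = 2^(−2.410) = 0.1882

0.188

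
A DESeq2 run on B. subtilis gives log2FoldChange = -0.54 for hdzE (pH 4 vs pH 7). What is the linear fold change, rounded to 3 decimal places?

Fold change = 2^(-0.54) = 0.6878
That is, hdzE drops to 68.8% of the pH 7 level.

0.688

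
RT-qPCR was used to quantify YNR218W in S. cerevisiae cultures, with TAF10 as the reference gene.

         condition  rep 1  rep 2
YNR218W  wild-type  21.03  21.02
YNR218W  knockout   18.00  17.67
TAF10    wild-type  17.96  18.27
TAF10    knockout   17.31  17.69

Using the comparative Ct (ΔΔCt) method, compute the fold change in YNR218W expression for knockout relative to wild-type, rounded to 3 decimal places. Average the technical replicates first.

5.959

Mean Ct: YNR218W wild-type 21.025; YNR218W knockout 17.835; TAF10 wild-type 18.115; TAF10 knockout 17.500
ΔCt(wild-type) = 21.025 − 18.115 = 2.910
ΔCt(knockout) = 17.835 − 17.500 = 0.335
ΔΔCt = 0.335 − 2.910 = -2.575
Fold change = 2^(−(-2.575)) = 2^2.575 = 5.9587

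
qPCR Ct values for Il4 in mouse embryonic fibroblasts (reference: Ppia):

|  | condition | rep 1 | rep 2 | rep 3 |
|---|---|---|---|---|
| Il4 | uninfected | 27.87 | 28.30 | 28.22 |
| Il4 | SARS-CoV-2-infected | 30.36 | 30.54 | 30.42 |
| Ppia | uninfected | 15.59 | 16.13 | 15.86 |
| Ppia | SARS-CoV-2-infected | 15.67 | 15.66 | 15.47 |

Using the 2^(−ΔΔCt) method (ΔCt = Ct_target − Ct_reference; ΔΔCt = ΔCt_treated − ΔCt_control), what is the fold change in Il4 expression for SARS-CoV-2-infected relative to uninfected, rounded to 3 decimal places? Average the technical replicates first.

Mean Ct: Il4 uninfected 28.130; Il4 SARS-CoV-2-infected 30.440; Ppia uninfected 15.860; Ppia SARS-CoV-2-infected 15.600
ΔCt(uninfected) = 28.130 − 15.860 = 12.270
ΔCt(SARS-CoV-2-infected) = 30.440 − 15.600 = 14.840
ΔΔCt = 14.840 − 12.270 = 2.570
Fold change = 2^(−2.570) = 0.1684

0.168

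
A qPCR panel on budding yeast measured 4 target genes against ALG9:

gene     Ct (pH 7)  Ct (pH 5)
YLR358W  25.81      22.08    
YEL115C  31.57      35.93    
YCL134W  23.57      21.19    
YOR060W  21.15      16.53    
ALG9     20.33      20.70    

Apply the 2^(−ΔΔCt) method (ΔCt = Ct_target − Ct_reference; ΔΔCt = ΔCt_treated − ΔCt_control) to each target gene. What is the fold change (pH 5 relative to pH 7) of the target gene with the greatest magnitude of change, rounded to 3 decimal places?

YLR358W: ΔΔCt = (22.08−20.70) − (25.81−20.33) = 1.38 − 5.48 = -4.10; fold change = 2^4.10 = 17.148
YEL115C: ΔΔCt = (35.93−20.70) − (31.57−20.33) = 15.23 − 11.24 = 3.99; fold change = 2^-3.99 = 0.063
YCL134W: ΔΔCt = (21.19−20.70) − (23.57−20.33) = 0.49 − 3.24 = -2.75; fold change = 2^2.75 = 6.727
YOR060W: ΔΔCt = (16.53−20.70) − (21.15−20.33) = -4.17 − 0.82 = -4.99; fold change = 2^4.99 = 31.779
YOR060W has the largest |ΔΔCt| = 4.99.

31.779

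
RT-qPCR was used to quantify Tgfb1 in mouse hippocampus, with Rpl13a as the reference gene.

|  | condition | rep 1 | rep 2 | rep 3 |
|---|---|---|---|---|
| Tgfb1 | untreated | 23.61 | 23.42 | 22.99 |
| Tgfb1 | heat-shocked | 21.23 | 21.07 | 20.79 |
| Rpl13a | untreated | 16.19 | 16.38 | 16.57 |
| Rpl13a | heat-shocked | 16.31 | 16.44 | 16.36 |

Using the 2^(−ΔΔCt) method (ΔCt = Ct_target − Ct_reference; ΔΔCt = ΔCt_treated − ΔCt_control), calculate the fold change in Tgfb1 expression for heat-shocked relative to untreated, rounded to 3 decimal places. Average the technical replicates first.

4.925

Mean Ct: Tgfb1 untreated 23.340; Tgfb1 heat-shocked 21.030; Rpl13a untreated 16.380; Rpl13a heat-shocked 16.370
ΔCt(untreated) = 23.340 − 16.380 = 6.960
ΔCt(heat-shocked) = 21.030 − 16.370 = 4.660
ΔΔCt = 4.660 − 6.960 = -2.300
Fold change = 2^(−(-2.300)) = 2^2.300 = 4.9246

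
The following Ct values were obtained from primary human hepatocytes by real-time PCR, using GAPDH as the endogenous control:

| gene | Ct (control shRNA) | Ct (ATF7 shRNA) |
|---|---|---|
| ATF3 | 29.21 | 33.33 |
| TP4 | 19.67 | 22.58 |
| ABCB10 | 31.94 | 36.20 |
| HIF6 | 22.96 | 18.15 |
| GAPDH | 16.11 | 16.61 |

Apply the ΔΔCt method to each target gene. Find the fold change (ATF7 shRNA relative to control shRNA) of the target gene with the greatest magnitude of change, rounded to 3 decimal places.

ATF3: ΔΔCt = (33.33−16.61) − (29.21−16.11) = 16.72 − 13.10 = 3.62; fold change = 2^-3.62 = 0.081
TP4: ΔΔCt = (22.58−16.61) − (19.67−16.11) = 5.97 − 3.56 = 2.41; fold change = 2^-2.41 = 0.188
ABCB10: ΔΔCt = (36.20−16.61) − (31.94−16.11) = 19.59 − 15.83 = 3.76; fold change = 2^-3.76 = 0.074
HIF6: ΔΔCt = (18.15−16.61) − (22.96−16.11) = 1.54 − 6.85 = -5.31; fold change = 2^5.31 = 39.671
HIF6 has the largest |ΔΔCt| = 5.31.

39.671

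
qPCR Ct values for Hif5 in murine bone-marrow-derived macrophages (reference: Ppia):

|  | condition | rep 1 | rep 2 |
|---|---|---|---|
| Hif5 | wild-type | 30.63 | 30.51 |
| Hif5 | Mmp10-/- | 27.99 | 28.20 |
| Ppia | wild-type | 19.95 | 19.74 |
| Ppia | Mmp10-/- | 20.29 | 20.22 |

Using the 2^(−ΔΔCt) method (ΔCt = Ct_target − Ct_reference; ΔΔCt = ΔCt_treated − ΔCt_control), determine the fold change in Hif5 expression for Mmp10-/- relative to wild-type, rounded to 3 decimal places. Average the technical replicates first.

Mean Ct: Hif5 wild-type 30.570; Hif5 Mmp10-/- 28.095; Ppia wild-type 19.845; Ppia Mmp10-/- 20.255
ΔCt(wild-type) = 30.570 − 19.845 = 10.725
ΔCt(Mmp10-/-) = 28.095 − 20.255 = 7.840
ΔΔCt = 7.840 − 10.725 = -2.885
Fold change = 2^(−(-2.885)) = 2^2.885 = 7.3871

7.387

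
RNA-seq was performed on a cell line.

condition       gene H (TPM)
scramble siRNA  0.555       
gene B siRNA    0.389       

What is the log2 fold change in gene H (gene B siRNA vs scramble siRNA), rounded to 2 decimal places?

Fold change = 0.389 / 0.555 = 0.7009
log2(0.7009) = -0.513

-0.51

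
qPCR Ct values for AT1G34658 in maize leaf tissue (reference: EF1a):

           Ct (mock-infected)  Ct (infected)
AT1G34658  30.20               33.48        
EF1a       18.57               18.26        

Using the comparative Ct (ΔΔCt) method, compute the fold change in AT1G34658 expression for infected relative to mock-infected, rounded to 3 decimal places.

0.083

ΔCt(mock-infected) = 30.200 − 18.570 = 11.630
ΔCt(infected) = 33.480 − 18.260 = 15.220
ΔΔCt = 15.220 − 11.630 = 3.590
Fold change = 2^(−3.590) = 0.0830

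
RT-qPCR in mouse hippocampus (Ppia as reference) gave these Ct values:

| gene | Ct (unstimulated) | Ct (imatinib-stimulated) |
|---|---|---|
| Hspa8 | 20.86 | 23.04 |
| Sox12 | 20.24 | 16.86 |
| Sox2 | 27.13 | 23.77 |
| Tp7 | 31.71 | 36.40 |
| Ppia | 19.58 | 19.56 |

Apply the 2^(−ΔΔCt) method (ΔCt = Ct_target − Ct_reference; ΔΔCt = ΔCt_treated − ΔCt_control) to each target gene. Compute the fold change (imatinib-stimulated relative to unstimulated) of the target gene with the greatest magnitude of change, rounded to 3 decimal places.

0.038

Hspa8: ΔΔCt = (23.04−19.56) − (20.86−19.58) = 3.48 − 1.28 = 2.20; fold change = 2^-2.20 = 0.218
Sox12: ΔΔCt = (16.86−19.56) − (20.24−19.58) = -2.70 − 0.66 = -3.36; fold change = 2^3.36 = 10.267
Sox2: ΔΔCt = (23.77−19.56) − (27.13−19.58) = 4.21 − 7.55 = -3.34; fold change = 2^3.34 = 10.126
Tp7: ΔΔCt = (36.40−19.56) − (31.71−19.58) = 16.84 − 12.13 = 4.71; fold change = 2^-4.71 = 0.038
Tp7 has the largest |ΔΔCt| = 4.71.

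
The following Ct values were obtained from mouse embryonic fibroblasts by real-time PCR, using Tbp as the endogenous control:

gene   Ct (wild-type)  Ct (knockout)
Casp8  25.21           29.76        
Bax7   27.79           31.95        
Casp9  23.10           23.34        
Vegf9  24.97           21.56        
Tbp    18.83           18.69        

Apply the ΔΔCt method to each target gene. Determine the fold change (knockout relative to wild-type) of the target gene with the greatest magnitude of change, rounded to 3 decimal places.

Casp8: ΔΔCt = (29.76−18.69) − (25.21−18.83) = 11.07 − 6.38 = 4.69; fold change = 2^-4.69 = 0.039
Bax7: ΔΔCt = (31.95−18.69) − (27.79−18.83) = 13.26 − 8.96 = 4.30; fold change = 2^-4.30 = 0.051
Casp9: ΔΔCt = (23.34−18.69) − (23.10−18.83) = 4.65 − 4.27 = 0.38; fold change = 2^-0.38 = 0.768
Vegf9: ΔΔCt = (21.56−18.69) − (24.97−18.83) = 2.87 − 6.14 = -3.27; fold change = 2^3.27 = 9.646
Casp8 has the largest |ΔΔCt| = 4.69.

0.039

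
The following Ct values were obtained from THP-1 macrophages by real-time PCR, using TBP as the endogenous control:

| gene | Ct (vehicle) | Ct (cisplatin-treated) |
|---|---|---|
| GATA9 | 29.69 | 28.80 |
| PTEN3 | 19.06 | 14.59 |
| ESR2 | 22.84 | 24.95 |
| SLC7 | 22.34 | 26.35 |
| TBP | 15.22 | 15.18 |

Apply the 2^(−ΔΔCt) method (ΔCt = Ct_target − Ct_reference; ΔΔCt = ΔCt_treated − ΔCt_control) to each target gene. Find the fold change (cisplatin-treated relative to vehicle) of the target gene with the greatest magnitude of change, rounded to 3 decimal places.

GATA9: ΔΔCt = (28.80−15.18) − (29.69−15.22) = 13.62 − 14.47 = -0.85; fold change = 2^0.85 = 1.803
PTEN3: ΔΔCt = (14.59−15.18) − (19.06−15.22) = -0.59 − 3.84 = -4.43; fold change = 2^4.43 = 21.556
ESR2: ΔΔCt = (24.95−15.18) − (22.84−15.22) = 9.77 − 7.62 = 2.15; fold change = 2^-2.15 = 0.225
SLC7: ΔΔCt = (26.35−15.18) − (22.34−15.22) = 11.17 − 7.12 = 4.05; fold change = 2^-4.05 = 0.060
PTEN3 has the largest |ΔΔCt| = 4.43.

21.556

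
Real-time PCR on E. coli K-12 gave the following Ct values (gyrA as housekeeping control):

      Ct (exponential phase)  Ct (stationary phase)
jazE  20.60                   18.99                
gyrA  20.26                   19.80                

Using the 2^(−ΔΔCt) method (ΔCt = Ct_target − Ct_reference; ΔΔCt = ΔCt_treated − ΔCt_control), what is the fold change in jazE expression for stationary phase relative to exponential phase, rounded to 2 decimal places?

ΔCt(exponential phase) = 20.600 − 20.260 = 0.340
ΔCt(stationary phase) = 18.990 − 19.800 = -0.810
ΔΔCt = -0.810 − 0.340 = -1.150
Fold change = 2^(−(-1.150)) = 2^1.150 = 2.219

2.22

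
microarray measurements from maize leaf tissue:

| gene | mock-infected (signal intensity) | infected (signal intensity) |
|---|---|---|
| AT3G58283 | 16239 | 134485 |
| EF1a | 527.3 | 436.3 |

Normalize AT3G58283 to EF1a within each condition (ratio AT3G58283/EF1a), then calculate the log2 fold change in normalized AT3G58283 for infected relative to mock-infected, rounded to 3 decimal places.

3.323

AT3G58283/EF1a (mock-infected) = 16239 / 527.3 = 30.797
AT3G58283/EF1a (infected) = 134485 / 436.3 = 308.24
Fold change = 308.24 / 30.797 = 10.0089
log2(10.0089) = 3.3232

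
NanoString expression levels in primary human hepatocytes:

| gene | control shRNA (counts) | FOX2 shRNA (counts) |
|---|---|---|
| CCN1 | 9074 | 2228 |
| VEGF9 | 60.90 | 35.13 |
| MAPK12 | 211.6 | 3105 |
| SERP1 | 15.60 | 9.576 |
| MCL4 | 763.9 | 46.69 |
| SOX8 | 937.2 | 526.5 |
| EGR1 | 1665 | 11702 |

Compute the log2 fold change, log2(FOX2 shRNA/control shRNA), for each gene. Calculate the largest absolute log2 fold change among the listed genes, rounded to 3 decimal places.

log2(2228/9074) = -2.026  (CCN1)
log2(35.13/60.90) = -0.794  (VEGF9)
log2(3105/211.6) = 3.875  (MAPK12)
log2(9.576/15.60) = -0.704  (SERP1)
log2(46.69/763.9) = -4.032  (MCL4)
log2(526.5/937.2) = -0.832  (SOX8)
log2(11702/1665) = 2.813  (EGR1)
The largest magnitude belongs to MCL4.

4.032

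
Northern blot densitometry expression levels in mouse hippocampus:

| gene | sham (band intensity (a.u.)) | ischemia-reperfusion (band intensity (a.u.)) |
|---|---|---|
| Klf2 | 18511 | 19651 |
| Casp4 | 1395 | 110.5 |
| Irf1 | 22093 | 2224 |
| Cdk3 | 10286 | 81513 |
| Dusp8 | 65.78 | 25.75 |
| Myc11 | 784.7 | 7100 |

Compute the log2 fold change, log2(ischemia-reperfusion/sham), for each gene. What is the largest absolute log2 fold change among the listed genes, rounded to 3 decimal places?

log2(19651/18511) = 0.086  (Klf2)
log2(110.5/1395) = -3.658  (Casp4)
log2(2224/22093) = -3.312  (Irf1)
log2(81513/10286) = 2.986  (Cdk3)
log2(25.75/65.78) = -1.353  (Dusp8)
log2(7100/784.7) = 3.178  (Myc11)
The largest magnitude belongs to Casp4.

3.658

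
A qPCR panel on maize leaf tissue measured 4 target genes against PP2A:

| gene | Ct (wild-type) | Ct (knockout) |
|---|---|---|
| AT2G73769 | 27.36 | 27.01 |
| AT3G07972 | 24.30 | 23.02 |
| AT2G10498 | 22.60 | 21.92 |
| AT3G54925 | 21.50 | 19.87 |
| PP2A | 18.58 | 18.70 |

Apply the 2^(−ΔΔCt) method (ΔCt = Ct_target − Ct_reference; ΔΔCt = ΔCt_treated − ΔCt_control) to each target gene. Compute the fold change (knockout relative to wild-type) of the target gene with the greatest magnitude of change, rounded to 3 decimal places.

3.364

AT2G73769: ΔΔCt = (27.01−18.70) − (27.36−18.58) = 8.31 − 8.78 = -0.47; fold change = 2^0.47 = 1.385
AT3G07972: ΔΔCt = (23.02−18.70) − (24.30−18.58) = 4.32 − 5.72 = -1.40; fold change = 2^1.40 = 2.639
AT2G10498: ΔΔCt = (21.92−18.70) − (22.60−18.58) = 3.22 − 4.02 = -0.80; fold change = 2^0.80 = 1.741
AT3G54925: ΔΔCt = (19.87−18.70) − (21.50−18.58) = 1.17 − 2.92 = -1.75; fold change = 2^1.75 = 3.364
AT3G54925 has the largest |ΔΔCt| = 1.75.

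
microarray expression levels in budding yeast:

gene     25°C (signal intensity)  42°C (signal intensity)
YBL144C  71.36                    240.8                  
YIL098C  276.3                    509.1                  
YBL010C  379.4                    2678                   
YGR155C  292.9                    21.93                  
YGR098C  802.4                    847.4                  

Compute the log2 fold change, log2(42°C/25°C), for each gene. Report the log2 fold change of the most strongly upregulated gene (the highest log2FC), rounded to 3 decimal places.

log2(240.8/71.36) = 1.755  (YBL144C)
log2(509.1/276.3) = 0.882  (YIL098C)
log2(2678/379.4) = 2.819  (YBL010C)
log2(21.93/292.9) = -3.739  (YGR155C)
log2(847.4/802.4) = 0.079  (YGR098C)
YBL010C is most strongly upregulated.

2.819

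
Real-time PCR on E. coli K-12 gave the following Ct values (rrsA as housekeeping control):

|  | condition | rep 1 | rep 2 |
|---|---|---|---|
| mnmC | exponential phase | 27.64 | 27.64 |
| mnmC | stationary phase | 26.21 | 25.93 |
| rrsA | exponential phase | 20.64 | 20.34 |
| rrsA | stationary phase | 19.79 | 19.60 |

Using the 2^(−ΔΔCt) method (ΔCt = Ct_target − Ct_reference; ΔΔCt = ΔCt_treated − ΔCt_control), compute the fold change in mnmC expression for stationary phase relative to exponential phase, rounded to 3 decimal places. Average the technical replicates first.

1.711

Mean Ct: mnmC exponential phase 27.640; mnmC stationary phase 26.070; rrsA exponential phase 20.490; rrsA stationary phase 19.695
ΔCt(exponential phase) = 27.640 − 20.490 = 7.150
ΔCt(stationary phase) = 26.070 − 19.695 = 6.375
ΔΔCt = 6.375 − 7.150 = -0.775
Fold change = 2^(−(-0.775)) = 2^0.775 = 1.7112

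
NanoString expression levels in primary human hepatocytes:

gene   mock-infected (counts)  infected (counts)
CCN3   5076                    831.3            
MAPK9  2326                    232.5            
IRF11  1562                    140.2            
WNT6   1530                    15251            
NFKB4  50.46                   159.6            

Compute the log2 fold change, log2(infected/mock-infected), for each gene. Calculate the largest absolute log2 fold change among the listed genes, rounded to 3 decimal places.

3.478

log2(831.3/5076) = -2.610  (CCN3)
log2(232.5/2326) = -3.323  (MAPK9)
log2(140.2/1562) = -3.478  (IRF11)
log2(15251/1530) = 3.317  (WNT6)
log2(159.6/50.46) = 1.661  (NFKB4)
The largest magnitude belongs to IRF11.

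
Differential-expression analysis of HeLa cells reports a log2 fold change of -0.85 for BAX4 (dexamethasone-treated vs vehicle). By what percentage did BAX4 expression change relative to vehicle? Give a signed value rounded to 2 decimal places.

Fold change = 2^(-0.85) = 0.5548
Percent change = (FC − 1) × 100% = (0.5548 − 1) × 100 = -44.52%

-44.52%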